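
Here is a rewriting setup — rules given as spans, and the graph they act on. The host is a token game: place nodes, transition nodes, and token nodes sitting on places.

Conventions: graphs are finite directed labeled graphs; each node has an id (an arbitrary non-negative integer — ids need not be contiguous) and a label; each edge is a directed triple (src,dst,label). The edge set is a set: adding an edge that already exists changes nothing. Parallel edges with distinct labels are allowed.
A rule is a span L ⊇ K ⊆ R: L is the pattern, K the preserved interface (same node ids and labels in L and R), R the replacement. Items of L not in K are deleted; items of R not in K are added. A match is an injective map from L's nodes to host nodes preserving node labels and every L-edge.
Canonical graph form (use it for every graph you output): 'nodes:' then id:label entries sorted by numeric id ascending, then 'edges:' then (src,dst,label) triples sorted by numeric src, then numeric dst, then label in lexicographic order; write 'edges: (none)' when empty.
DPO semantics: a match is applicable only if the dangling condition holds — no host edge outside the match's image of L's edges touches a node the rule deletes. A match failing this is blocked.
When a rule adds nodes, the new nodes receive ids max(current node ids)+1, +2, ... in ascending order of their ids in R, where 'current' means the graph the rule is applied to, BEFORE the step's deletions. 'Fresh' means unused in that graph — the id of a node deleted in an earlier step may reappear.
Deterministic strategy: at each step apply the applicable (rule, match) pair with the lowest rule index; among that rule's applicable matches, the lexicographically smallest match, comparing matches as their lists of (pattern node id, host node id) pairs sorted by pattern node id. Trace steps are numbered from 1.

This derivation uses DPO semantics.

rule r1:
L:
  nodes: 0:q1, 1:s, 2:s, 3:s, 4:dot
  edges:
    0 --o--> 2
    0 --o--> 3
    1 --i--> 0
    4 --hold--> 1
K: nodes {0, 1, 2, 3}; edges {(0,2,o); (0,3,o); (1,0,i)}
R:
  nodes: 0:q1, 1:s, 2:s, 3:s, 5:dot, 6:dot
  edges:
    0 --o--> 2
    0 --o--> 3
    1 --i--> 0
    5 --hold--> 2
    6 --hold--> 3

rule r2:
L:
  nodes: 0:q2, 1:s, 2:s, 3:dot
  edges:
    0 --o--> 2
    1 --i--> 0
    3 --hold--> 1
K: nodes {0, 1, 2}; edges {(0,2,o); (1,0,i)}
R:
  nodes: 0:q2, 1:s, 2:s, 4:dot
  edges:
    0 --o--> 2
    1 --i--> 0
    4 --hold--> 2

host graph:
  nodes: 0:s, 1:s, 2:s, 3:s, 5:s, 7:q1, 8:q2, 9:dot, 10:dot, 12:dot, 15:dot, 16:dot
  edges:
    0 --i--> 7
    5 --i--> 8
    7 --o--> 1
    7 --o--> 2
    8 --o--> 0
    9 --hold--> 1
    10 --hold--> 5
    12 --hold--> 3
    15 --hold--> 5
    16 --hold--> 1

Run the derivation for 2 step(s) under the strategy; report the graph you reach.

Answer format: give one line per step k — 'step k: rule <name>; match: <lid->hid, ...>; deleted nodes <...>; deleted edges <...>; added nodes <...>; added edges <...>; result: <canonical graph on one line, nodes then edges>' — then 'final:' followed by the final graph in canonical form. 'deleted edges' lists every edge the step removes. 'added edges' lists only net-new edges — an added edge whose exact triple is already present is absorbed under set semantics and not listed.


step 1: rule r2; match: 0->8, 1->5, 2->0, 3->10; deleted nodes 10; deleted edges (10,5,hold); added nodes 17; added edges (17,0,hold); result: nodes: 0:s, 1:s, 2:s, 3:s, 5:s, 7:q1, 8:q2, 9:dot, 12:dot, 15:dot, 16:dot, 17:dot edges: (0,7,i); (5,8,i); (7,1,o); (7,2,o); (8,0,o); (9,1,hold); (12,3,hold); (15,5,hold); (16,1,hold); (17,0,hold)
step 2: rule r1; match: 0->7, 1->0, 2->1, 3->2, 4->17; deleted nodes 17; deleted edges (17,0,hold); added nodes 18, 19; added edges (18,1,hold); (19,2,hold); result: nodes: 0:s, 1:s, 2:s, 3:s, 5:s, 7:q1, 8:q2, 9:dot, 12:dot, 15:dot, 16:dot, 18:dot, 19:dot edges: (0,7,i); (5,8,i); (7,1,o); (7,2,o); (8,0,o); (9,1,hold); (12,3,hold); (15,5,hold); (16,1,hold); (18,1,hold); (19,2,hold)
final:
nodes: 0:s, 1:s, 2:s, 3:s, 5:s, 7:q1, 8:q2, 9:dot, 12:dot, 15:dot, 16:dot, 18:dot, 19:dot
edges: (0,7,i); (5,8,i); (7,1,o); (7,2,o); (8,0,o); (9,1,hold); (12,3,hold); (15,5,hold); (16,1,hold); (18,1,hold); (19,2,hold)


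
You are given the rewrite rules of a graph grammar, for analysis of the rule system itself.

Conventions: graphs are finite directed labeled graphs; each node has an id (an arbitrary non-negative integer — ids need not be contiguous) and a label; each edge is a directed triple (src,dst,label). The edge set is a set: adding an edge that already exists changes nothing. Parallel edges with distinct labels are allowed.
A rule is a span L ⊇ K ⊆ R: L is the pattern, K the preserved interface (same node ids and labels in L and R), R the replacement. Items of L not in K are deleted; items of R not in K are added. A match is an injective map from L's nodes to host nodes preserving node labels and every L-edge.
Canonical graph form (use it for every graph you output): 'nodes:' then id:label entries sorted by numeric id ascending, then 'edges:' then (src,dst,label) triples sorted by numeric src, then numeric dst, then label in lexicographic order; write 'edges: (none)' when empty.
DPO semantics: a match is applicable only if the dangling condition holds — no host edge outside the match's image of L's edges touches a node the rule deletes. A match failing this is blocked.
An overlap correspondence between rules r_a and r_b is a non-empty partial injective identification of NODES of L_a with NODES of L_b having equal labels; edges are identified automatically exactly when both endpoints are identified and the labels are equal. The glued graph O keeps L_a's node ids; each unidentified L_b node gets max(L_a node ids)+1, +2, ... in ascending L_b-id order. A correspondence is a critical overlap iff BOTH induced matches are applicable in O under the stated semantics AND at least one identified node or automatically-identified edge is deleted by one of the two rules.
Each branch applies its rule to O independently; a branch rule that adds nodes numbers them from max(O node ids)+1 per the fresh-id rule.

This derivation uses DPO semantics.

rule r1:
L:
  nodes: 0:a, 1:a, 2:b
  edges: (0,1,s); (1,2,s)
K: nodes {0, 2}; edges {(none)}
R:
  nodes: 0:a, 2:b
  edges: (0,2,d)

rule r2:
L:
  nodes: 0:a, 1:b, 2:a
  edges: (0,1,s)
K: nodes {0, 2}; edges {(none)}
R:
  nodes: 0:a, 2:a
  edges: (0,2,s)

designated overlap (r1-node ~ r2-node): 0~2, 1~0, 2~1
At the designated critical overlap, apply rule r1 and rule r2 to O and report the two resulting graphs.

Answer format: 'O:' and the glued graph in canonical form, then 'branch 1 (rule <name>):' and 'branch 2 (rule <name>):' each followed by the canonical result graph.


O:
nodes: 0:a, 1:a, 2:b
edges: (0,1,s); (1,2,s)
branch 1 (rule r1):
nodes: 0:a, 2:b
edges: (0,2,d)
branch 2 (rule r2):
nodes: 0:a, 1:a
edges: (0,1,s); (1,0,s)


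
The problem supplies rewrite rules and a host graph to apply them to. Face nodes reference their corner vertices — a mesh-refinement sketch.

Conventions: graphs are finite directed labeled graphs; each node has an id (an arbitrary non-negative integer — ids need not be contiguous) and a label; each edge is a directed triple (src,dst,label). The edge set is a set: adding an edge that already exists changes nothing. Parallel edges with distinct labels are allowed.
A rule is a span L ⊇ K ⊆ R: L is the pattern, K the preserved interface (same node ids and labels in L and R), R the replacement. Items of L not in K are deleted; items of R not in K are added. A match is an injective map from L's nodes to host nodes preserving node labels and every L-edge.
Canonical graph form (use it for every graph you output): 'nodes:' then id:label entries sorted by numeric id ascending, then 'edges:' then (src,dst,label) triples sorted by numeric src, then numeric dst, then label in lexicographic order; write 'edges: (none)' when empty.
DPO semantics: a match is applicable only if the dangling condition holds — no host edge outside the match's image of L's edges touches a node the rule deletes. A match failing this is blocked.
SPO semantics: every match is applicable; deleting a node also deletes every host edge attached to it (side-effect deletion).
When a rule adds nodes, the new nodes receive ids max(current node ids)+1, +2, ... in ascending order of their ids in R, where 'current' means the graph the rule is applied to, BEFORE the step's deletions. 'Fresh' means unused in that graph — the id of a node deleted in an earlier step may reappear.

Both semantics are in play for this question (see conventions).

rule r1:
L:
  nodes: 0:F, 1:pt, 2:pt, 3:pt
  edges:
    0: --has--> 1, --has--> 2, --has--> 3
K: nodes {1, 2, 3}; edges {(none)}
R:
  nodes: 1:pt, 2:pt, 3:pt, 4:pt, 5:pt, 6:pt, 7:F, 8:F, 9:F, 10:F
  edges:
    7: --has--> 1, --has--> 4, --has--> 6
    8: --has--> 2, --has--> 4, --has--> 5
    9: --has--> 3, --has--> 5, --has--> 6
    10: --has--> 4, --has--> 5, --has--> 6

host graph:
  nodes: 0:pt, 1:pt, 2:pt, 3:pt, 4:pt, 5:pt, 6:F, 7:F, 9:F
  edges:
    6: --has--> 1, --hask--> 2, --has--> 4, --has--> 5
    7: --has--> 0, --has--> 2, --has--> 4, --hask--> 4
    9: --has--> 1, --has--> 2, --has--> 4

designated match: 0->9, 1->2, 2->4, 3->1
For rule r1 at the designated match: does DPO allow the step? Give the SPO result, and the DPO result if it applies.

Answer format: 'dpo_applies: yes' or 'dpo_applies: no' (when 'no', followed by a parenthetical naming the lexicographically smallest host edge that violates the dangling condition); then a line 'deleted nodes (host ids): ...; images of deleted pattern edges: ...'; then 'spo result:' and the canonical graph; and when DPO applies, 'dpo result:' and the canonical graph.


dpo_applies: yes
deleted nodes (host ids): 9; images of deleted pattern edges: (9,1,has); (9,2,has); (9,4,has)
spo result:
nodes: 0:pt, 1:pt, 2:pt, 3:pt, 4:pt, 5:pt, 6:F, 7:F, 10:pt, 11:pt, 12:pt, 13:F, 14:F, 15:F, 16:F
edges: (6,1,has); (6,2,hask); (6,4,has); (6,5,has); (7,0,has); (7,2,has); (7,4,has); (7,4,hask); (13,2,has); (13,10,has); (13,12,has); (14,4,has); (14,10,has); (14,11,has); (15,1,has); (15,11,has); (15,12,has); (16,10,has); (16,11,has); (16,12,has)
dpo result:
nodes: 0:pt, 1:pt, 2:pt, 3:pt, 4:pt, 5:pt, 6:F, 7:F, 10:pt, 11:pt, 12:pt, 13:F, 14:F, 15:F, 16:F
edges: (6,1,has); (6,2,hask); (6,4,has); (6,5,has); (7,0,has); (7,2,has); (7,4,has); (7,4,hask); (13,2,has); (13,10,has); (13,12,has); (14,4,has); (14,10,has); (14,11,has); (15,1,has); (15,11,has); (15,12,has); (16,10,has); (16,11,has); (16,12,has)


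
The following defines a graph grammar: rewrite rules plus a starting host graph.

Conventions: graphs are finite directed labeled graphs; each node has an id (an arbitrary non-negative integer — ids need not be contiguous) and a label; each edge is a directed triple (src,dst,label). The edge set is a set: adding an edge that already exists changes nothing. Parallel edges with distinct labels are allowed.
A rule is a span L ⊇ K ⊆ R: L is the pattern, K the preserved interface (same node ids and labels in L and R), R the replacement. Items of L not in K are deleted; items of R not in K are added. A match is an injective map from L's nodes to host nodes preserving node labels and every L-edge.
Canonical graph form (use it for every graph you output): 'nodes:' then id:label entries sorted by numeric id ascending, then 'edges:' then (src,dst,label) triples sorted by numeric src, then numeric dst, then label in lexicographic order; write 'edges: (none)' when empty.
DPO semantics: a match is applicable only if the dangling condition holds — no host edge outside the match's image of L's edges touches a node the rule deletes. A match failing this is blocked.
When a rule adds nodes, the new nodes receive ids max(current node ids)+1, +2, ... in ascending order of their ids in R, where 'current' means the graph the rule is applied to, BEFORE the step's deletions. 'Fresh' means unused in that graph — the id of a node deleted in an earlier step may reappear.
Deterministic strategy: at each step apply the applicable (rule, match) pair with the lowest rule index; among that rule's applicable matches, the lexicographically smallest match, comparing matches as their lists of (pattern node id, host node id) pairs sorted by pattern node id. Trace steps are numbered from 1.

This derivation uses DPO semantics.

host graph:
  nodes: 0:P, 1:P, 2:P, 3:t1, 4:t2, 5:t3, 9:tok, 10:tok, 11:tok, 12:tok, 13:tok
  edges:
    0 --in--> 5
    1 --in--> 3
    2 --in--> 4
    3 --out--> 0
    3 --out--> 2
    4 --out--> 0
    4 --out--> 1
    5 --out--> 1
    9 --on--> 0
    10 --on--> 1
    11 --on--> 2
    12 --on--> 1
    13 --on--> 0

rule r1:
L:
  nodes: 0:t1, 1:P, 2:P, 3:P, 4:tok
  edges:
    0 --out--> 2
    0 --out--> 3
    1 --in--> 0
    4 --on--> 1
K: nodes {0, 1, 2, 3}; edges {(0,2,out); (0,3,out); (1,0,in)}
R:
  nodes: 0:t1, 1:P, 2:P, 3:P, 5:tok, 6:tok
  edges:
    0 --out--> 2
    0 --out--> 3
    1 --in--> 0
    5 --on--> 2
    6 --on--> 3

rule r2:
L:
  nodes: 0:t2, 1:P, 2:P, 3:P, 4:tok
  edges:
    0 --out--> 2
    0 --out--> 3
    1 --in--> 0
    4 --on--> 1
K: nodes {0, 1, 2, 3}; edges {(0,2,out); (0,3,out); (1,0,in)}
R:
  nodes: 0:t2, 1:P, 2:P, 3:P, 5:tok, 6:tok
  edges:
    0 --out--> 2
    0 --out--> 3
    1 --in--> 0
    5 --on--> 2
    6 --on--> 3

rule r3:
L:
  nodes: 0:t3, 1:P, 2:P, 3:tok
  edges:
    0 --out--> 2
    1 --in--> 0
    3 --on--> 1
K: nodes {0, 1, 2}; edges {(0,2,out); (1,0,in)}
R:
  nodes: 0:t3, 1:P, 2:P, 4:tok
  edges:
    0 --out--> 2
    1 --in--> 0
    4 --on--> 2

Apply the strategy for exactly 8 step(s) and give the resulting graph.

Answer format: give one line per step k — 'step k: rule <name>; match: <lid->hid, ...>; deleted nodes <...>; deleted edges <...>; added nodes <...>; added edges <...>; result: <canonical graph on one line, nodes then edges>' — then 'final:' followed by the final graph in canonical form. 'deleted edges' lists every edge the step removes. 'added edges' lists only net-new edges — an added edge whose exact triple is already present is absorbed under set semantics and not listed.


step 1: rule r1; match: 0->3, 1->1, 2->0, 3->2, 4->10; deleted nodes 10; deleted edges (10,1,on); added nodes 14, 15; added edges (14,0,on); (15,2,on); result: nodes: 0:P, 1:P, 2:P, 3:t1, 4:t2, 5:t3, 9:tok, 11:tok, 12:tok, 13:tok, 14:tok, 15:tok edges: (0,5,in); (1,3,in); (2,4,in); (3,0,out); (3,2,out); (4,0,out); (4,1,out); (5,1,out); (9,0,on); (11,2,on); (12,1,on); (13,0,on); (14,0,on); (15,2,on)
step 2: rule r1; match: 0->3, 1->1, 2->0, 3->2, 4->12; deleted nodes 12; deleted edges (12,1,on); added nodes 16, 17; added edges (16,0,on); (17,2,on); result: nodes: 0:P, 1:P, 2:P, 3:t1, 4:t2, 5:t3, 9:tok, 11:tok, 13:tok, 14:tok, 15:tok, 16:tok, 17:tok edges: (0,5,in); (1,3,in); (2,4,in); (3,0,out); (3,2,out); (4,0,out); (4,1,out); (5,1,out); (9,0,on); (11,2,on); (13,0,on); (14,0,on); (15,2,on); (16,0,on); (17,2,on)
step 3: rule r2; match: 0->4, 1->2, 2->0, 3->1, 4->11; deleted nodes 11; deleted edges (11,2,on); added nodes 18, 19; added edges (18,0,on); (19,1,on); result: nodes: 0:P, 1:P, 2:P, 3:t1, 4:t2, 5:t3, 9:tok, 13:tok, 14:tok, 15:tok, 16:tok, 17:tok, 18:tok, 19:tok edges: (0,5,in); (1,3,in); (2,4,in); (3,0,out); (3,2,out); (4,0,out); (4,1,out); (5,1,out); (9,0,on); (13,0,on); (14,0,on); (15,2,on); (16,0,on); (17,2,on); (18,0,on); (19,1,on)
step 4: rule r1; match: 0->3, 1->1, 2->0, 3->2, 4->19; deleted nodes 19; deleted edges (19,1,on); added nodes 20, 21; added edges (20,0,on); (21,2,on); result: nodes: 0:P, 1:P, 2:P, 3:t1, 4:t2, 5:t3, 9:tok, 13:tok, 14:tok, 15:tok, 16:tok, 17:tok, 18:tok, 20:tok, 21:tok edges: (0,5,in); (1,3,in); (2,4,in); (3,0,out); (3,2,out); (4,0,out); (4,1,out); (5,1,out); (9,0,on); (13,0,on); (14,0,on); (15,2,on); (16,0,on); (17,2,on); (18,0,on); (20,0,on); (21,2,on)
step 5: rule r2; match: 0->4, 1->2, 2->0, 3->1, 4->15; deleted nodes 15; deleted edges (15,2,on); added nodes 22, 23; added edges (22,0,on); (23,1,on); result: nodes: 0:P, 1:P, 2:P, 3:t1, 4:t2, 5:t3, 9:tok, 13:tok, 14:tok, 16:tok, 17:tok, 18:tok, 20:tok, 21:tok, 22:tok, 23:tok edges: (0,5,in); (1,3,in); (2,4,in); (3,0,out); (3,2,out); (4,0,out); (4,1,out); (5,1,out); (9,0,on); (13,0,on); (14,0,on); (16,0,on); (17,2,on); (18,0,on); (20,0,on); (21,2,on); (22,0,on); (23,1,on)
step 6: rule r1; match: 0->3, 1->1, 2->0, 3->2, 4->23; deleted nodes 23; deleted edges (23,1,on); added nodes 24, 25; added edges (24,0,on); (25,2,on); result: nodes: 0:P, 1:P, 2:P, 3:t1, 4:t2, 5:t3, 9:tok, 13:tok, 14:tok, 16:tok, 17:tok, 18:tok, 20:tok, 21:tok, 22:tok, 24:tok, 25:tok edges: (0,5,in); (1,3,in); (2,4,in); (3,0,out); (3,2,out); (4,0,out); (4,1,out); (5,1,out); (9,0,on); (13,0,on); (14,0,on); (16,0,on); (17,2,on); (18,0,on); (20,0,on); (21,2,on); (22,0,on); (24,0,on); (25,2,on)
step 7: rule r2; match: 0->4, 1->2, 2->0, 3->1, 4->17; deleted nodes 17; deleted edges (17,2,on); added nodes 26, 27; added edges (26,0,on); (27,1,on); result: nodes: 0:P, 1:P, 2:P, 3:t1, 4:t2, 5:t3, 9:tok, 13:tok, 14:tok, 16:tok, 18:tok, 20:tok, 21:tok, 22:tok, 24:tok, 25:tok, 26:tok, 27:tok edges: (0,5,in); (1,3,in); (2,4,in); (3,0,out); (3,2,out); (4,0,out); (4,1,out); (5,1,out); (9,0,on); (13,0,on); (14,0,on); (16,0,on); (18,0,on); (20,0,on); (21,2,on); (22,0,on); (24,0,on); (25,2,on); (26,0,on); (27,1,on)
step 8: rule r1; match: 0->3, 1->1, 2->0, 3->2, 4->27; deleted nodes 27; deleted edges (27,1,on); added nodes 28, 29; added edges (28,0,on); (29,2,on); result: nodes: 0:P, 1:P, 2:P, 3:t1, 4:t2, 5:t3, 9:tok, 13:tok, 14:tok, 16:tok, 18:tok, 20:tok, 21:tok, 22:tok, 24:tok, 25:tok, 26:tok, 28:tok, 29:tok edges: (0,5,in); (1,3,in); (2,4,in); (3,0,out); (3,2,out); (4,0,out); (4,1,out); (5,1,out); (9,0,on); (13,0,on); (14,0,on); (16,0,on); (18,0,on); (20,0,on); (21,2,on); (22,0,on); (24,0,on); (25,2,on); (26,0,on); (28,0,on); (29,2,on)
final:
nodes: 0:P, 1:P, 2:P, 3:t1, 4:t2, 5:t3, 9:tok, 13:tok, 14:tok, 16:tok, 18:tok, 20:tok, 21:tok, 22:tok, 24:tok, 25:tok, 26:tok, 28:tok, 29:tok
edges: (0,5,in); (1,3,in); (2,4,in); (3,0,out); (3,2,out); (4,0,out); (4,1,out); (5,1,out); (9,0,on); (13,0,on); (14,0,on); (16,0,on); (18,0,on); (20,0,on); (21,2,on); (22,0,on); (24,0,on); (25,2,on); (26,0,on); (28,0,on); (29,2,on)


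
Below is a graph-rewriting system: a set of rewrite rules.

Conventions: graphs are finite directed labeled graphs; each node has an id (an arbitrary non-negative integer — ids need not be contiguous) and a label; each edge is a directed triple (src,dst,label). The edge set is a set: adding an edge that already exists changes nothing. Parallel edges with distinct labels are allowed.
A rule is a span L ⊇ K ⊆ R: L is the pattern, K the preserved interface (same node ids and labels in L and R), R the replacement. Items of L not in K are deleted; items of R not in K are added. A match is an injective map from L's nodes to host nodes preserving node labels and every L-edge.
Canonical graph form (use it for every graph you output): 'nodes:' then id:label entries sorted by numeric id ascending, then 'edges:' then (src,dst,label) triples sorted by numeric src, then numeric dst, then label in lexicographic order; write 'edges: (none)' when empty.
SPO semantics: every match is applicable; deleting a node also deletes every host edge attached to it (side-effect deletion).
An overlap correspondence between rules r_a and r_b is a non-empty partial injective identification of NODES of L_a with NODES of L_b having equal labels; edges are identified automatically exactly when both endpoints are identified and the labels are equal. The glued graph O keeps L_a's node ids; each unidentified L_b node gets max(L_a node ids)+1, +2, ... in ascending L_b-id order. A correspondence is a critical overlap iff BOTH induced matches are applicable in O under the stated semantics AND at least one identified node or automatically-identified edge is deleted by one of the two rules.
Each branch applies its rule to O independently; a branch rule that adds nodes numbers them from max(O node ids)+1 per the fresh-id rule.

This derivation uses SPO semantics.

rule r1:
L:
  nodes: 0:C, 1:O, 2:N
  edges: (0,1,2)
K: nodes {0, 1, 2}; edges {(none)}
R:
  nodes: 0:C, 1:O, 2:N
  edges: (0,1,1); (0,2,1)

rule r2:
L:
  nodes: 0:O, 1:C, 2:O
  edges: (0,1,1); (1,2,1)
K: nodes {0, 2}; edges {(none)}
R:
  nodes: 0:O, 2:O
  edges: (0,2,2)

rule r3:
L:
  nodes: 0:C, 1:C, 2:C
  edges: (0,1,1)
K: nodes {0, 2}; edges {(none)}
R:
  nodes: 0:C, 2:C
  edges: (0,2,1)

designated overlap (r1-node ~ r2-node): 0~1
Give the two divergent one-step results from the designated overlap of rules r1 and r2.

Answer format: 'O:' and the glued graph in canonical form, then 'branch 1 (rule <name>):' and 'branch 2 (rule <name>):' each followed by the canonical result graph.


O:
nodes: 0:C, 1:O, 2:N, 3:O, 4:O
edges: (0,1,2); (0,4,1); (3,0,1)
branch 1 (rule r1):
nodes: 0:C, 1:O, 2:N, 3:O, 4:O
edges: (0,1,1); (0,2,1); (0,4,1); (3,0,1)
branch 2 (rule r2):
nodes: 1:O, 2:N, 3:O, 4:O
edges: (3,4,2)


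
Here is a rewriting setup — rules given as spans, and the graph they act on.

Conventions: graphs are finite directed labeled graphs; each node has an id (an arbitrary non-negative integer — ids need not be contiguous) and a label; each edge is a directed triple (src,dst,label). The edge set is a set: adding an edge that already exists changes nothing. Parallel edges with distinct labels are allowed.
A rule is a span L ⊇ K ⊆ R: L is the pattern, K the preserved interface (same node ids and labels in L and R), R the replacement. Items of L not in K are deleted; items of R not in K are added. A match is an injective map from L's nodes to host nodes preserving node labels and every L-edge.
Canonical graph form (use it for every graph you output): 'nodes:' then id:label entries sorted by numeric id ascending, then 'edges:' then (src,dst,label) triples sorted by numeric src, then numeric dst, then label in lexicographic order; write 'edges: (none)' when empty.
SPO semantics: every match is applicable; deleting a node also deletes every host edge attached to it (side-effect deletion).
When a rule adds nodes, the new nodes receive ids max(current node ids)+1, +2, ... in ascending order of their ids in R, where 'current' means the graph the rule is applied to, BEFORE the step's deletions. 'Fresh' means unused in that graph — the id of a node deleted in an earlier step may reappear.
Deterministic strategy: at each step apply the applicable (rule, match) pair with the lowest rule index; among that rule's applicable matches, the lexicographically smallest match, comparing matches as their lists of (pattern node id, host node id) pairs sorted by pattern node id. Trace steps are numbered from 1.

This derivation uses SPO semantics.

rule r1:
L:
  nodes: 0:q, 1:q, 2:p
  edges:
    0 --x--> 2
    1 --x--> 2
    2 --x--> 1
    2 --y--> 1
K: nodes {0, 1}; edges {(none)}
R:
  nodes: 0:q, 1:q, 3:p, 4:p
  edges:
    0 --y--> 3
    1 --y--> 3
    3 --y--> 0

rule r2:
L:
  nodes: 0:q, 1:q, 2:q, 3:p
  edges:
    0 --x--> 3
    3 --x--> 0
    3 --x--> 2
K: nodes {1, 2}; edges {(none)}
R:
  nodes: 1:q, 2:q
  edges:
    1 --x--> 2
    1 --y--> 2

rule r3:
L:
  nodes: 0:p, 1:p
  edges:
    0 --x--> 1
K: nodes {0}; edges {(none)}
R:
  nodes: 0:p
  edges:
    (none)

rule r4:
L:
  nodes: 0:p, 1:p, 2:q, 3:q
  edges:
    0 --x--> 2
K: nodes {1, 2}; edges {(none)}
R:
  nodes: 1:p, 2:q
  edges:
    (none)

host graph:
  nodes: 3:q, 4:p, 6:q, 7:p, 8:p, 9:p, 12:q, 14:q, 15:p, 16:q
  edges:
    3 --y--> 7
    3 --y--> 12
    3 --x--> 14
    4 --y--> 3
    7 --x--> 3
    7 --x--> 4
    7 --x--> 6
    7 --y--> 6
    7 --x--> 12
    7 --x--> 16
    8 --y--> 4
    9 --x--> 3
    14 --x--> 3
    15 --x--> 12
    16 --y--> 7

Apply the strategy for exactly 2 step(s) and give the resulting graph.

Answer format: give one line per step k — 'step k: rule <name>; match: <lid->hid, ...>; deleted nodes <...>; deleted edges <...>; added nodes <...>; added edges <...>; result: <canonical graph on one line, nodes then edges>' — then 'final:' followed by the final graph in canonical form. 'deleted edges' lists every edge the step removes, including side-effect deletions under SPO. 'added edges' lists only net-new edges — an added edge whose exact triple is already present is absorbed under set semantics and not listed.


step 1: rule r3; match: 0->7, 1->4; deleted nodes 4; deleted edges (4,3,y); (7,4,x); (8,4,y); added nodes (none); added edges (none); result: nodes: 3:q, 6:q, 7:p, 8:p, 9:p, 12:q, 14:q, 15:p, 16:q edges: (3,7,y); (3,12,y); (3,14,x); (7,3,x); (7,6,x); (7,6,y); (7,12,x); (7,16,x); (9,3,x); (14,3,x); (15,12,x); (16,7,y)
step 2: rule r4; match: 0->7, 1->8, 2->3, 3->6; deleted nodes 6, 7; deleted edges (3,7,y); (7,3,x); (7,6,x); (7,6,y); (7,12,x); (7,16,x); (16,7,y); added nodes (none); added edges (none); result: nodes: 3:q, 8:p, 9:p, 12:q, 14:q, 15:p, 16:q edges: (3,12,y); (3,14,x); (9,3,x); (14,3,x); (15,12,x)
final:
nodes: 3:q, 8:p, 9:p, 12:q, 14:q, 15:p, 16:q
edges: (3,12,y); (3,14,x); (9,3,x); (14,3,x); (15,12,x)


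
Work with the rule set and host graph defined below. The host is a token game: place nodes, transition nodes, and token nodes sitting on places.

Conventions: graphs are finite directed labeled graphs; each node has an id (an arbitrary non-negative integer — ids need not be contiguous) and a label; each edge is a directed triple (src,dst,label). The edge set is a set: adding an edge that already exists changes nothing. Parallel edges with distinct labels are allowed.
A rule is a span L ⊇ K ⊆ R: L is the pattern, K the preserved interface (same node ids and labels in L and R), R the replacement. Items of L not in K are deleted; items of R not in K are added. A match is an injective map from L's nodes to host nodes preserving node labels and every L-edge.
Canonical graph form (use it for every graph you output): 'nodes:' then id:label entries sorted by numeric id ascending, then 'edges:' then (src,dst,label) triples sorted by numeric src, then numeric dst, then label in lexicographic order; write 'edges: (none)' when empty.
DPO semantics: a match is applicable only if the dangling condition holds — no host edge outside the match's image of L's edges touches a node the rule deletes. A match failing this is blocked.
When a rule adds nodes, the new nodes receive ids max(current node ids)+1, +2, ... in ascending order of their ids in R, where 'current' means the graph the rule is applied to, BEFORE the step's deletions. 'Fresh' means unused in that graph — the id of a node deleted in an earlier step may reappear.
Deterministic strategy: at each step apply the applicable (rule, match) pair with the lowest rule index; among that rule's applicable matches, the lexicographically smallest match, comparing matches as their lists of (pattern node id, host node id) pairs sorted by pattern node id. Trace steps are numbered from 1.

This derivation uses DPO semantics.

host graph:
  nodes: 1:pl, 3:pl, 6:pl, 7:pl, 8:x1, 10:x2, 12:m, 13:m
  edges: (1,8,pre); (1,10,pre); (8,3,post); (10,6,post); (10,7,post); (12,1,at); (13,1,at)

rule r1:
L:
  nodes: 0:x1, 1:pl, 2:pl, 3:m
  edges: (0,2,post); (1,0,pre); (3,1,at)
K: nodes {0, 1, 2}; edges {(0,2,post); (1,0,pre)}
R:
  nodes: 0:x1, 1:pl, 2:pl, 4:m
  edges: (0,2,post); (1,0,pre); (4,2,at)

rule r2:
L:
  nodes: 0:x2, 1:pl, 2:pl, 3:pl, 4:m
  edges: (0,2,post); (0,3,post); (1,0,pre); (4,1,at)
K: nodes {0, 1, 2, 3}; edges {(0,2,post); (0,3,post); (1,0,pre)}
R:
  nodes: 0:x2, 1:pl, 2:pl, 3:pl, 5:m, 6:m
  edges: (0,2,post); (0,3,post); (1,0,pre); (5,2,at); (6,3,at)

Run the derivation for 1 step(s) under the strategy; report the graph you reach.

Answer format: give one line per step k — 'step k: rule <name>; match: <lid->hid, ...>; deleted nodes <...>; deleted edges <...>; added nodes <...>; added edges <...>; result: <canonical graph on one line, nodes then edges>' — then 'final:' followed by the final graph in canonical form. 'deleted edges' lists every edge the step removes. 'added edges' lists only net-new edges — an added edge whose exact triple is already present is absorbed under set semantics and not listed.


step 1: rule r1; match: 0->8, 1->1, 2->3, 3->12; deleted nodes 12; deleted edges (12,1,at); added nodes 14; added edges (14,3,at); result: nodes: 1:pl, 3:pl, 6:pl, 7:pl, 8:x1, 10:x2, 13:m, 14:m edges: (1,8,pre); (1,10,pre); (8,3,post); (10,6,post); (10,7,post); (13,1,at); (14,3,at)
final:
nodes: 1:pl, 3:pl, 6:pl, 7:pl, 8:x1, 10:x2, 13:m, 14:m
edges: (1,8,pre); (1,10,pre); (8,3,post); (10,6,post); (10,7,post); (13,1,at); (14,3,at)


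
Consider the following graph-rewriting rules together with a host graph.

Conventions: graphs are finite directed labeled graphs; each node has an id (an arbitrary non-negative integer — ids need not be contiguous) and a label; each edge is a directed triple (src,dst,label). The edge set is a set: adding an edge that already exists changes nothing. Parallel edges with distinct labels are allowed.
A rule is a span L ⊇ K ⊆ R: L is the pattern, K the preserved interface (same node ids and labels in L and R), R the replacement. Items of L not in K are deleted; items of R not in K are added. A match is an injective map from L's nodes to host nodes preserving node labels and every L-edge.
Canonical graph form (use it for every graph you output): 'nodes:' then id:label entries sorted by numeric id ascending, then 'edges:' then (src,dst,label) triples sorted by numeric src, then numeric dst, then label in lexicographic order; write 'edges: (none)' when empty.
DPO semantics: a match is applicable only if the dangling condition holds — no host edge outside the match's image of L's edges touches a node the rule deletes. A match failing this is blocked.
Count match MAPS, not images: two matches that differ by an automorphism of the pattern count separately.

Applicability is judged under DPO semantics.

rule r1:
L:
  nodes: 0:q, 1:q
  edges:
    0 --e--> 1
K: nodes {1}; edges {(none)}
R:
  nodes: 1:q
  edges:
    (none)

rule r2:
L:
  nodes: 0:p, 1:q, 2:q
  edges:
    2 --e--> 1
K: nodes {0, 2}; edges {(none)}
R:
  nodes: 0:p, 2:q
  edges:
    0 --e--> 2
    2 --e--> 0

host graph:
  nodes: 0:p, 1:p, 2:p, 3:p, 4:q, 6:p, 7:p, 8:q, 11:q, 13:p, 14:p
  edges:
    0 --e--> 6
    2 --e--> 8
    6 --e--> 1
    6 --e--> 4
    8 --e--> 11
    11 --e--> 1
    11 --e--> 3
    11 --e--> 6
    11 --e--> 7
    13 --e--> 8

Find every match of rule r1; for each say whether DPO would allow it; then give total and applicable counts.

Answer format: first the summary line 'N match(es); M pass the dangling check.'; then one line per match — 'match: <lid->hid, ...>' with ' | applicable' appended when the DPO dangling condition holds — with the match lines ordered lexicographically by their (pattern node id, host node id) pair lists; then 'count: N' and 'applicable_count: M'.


1 match(es); 0 pass the dangling check.
match: 0->8, 1->11
count: 1
applicable_count: 0


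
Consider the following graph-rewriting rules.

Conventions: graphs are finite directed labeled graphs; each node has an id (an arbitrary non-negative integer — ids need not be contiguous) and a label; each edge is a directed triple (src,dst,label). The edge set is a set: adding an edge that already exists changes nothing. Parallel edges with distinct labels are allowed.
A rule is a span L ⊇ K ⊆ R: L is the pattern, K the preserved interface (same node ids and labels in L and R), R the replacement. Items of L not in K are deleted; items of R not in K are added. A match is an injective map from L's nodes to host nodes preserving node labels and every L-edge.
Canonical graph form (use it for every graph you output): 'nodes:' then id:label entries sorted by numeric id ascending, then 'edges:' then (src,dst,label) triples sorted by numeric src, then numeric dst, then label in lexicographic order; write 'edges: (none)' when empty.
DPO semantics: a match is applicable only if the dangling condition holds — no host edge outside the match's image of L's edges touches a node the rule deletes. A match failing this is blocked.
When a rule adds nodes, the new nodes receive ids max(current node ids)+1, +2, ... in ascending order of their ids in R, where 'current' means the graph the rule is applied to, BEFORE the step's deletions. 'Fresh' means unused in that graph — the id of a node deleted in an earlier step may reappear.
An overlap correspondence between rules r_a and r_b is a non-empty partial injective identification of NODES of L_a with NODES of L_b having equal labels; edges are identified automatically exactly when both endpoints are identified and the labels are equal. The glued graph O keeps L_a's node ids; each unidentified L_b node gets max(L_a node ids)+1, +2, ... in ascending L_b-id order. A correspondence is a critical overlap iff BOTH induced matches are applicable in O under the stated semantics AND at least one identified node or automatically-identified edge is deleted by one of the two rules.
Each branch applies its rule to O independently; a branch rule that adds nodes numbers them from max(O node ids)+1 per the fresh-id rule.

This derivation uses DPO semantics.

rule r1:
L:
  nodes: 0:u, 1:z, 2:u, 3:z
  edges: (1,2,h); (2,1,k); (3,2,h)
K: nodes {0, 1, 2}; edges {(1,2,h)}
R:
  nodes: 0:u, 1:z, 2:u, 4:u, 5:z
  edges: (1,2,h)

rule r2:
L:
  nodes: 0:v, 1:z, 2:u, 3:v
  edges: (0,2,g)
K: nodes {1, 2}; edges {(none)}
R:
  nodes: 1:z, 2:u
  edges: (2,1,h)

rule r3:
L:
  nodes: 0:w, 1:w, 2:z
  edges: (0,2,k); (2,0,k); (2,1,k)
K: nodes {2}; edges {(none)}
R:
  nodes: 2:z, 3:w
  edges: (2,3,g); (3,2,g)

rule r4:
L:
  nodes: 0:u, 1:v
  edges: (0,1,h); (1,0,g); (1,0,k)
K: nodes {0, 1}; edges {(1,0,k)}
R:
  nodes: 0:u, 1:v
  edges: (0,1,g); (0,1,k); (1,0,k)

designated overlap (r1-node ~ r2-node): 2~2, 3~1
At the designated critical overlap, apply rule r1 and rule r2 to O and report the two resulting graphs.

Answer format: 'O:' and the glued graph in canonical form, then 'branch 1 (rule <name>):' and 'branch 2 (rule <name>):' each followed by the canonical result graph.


O:
nodes: 0:u, 1:z, 2:u, 3:z, 4:v, 5:v
edges: (1,2,h); (2,1,k); (3,2,h); (4,2,g)
branch 1 (rule r1):
nodes: 0:u, 1:z, 2:u, 4:v, 5:v, 6:u, 7:z
edges: (1,2,h); (4,2,g)
branch 2 (rule r2):
nodes: 0:u, 1:z, 2:u, 3:z
edges: (1,2,h); (2,1,k); (2,3,h); (3,2,h)


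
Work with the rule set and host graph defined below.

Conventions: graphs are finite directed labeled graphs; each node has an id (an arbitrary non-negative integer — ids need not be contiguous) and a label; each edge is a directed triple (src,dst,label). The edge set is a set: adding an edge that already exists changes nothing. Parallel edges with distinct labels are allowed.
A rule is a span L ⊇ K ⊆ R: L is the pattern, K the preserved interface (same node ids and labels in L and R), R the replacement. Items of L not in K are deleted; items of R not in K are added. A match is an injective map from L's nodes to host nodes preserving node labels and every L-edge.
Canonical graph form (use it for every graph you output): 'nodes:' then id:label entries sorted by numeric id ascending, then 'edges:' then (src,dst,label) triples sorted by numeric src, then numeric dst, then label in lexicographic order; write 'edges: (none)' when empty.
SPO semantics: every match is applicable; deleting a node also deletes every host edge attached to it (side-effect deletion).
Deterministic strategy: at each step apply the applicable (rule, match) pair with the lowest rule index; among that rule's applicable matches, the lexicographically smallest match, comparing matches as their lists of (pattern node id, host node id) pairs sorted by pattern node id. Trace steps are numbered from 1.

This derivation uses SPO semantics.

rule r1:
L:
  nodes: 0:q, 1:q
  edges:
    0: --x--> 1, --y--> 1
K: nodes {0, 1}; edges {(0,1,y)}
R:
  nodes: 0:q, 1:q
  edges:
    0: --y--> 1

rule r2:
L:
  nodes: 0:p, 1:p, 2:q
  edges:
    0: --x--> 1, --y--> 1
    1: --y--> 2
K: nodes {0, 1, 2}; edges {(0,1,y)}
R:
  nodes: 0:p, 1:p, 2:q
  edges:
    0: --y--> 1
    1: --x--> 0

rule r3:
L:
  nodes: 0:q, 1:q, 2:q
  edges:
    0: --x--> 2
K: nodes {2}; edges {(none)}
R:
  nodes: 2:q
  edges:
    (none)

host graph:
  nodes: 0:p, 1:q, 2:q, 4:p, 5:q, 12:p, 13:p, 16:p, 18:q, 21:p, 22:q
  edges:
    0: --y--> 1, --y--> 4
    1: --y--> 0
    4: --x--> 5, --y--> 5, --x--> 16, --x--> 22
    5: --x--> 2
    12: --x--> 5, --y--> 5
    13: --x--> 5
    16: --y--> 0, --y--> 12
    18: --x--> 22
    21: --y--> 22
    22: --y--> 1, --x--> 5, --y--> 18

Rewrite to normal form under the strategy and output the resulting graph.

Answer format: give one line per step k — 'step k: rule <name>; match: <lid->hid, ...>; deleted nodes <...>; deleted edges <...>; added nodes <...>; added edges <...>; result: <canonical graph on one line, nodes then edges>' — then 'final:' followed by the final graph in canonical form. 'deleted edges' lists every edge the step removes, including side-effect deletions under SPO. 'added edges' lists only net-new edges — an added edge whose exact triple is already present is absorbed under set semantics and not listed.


step 1: rule r3; match: 0->5, 1->1, 2->2; deleted nodes 1, 5; deleted edges (0,1,y); (1,0,y); (4,5,x); (4,5,y); (5,2,x); (12,5,x); (12,5,y); (13,5,x); (22,1,y); (22,5,x); added nodes (none); added edges (none); result: nodes: 0:p, 2:q, 4:p, 12:p, 13:p, 16:p, 18:q, 21:p, 22:q edges: (0,4,y); (4,16,x); (4,22,x); (16,0,y); (16,12,y); (18,22,x); (21,22,y); (22,18,y)
step 2: rule r3; match: 0->18, 1->2, 2->22; deleted nodes 2, 18; deleted edges (18,22,x); (22,18,y); added nodes (none); added edges (none); result: nodes: 0:p, 4:p, 12:p, 13:p, 16:p, 21:p, 22:q edges: (0,4,y); (4,16,x); (4,22,x); (16,0,y); (16,12,y); (21,22,y)
final:
nodes: 0:p, 4:p, 12:p, 13:p, 16:p, 21:p, 22:q
edges: (0,4,y); (4,16,x); (4,22,x); (16,0,y); (16,12,y); (21,22,y)


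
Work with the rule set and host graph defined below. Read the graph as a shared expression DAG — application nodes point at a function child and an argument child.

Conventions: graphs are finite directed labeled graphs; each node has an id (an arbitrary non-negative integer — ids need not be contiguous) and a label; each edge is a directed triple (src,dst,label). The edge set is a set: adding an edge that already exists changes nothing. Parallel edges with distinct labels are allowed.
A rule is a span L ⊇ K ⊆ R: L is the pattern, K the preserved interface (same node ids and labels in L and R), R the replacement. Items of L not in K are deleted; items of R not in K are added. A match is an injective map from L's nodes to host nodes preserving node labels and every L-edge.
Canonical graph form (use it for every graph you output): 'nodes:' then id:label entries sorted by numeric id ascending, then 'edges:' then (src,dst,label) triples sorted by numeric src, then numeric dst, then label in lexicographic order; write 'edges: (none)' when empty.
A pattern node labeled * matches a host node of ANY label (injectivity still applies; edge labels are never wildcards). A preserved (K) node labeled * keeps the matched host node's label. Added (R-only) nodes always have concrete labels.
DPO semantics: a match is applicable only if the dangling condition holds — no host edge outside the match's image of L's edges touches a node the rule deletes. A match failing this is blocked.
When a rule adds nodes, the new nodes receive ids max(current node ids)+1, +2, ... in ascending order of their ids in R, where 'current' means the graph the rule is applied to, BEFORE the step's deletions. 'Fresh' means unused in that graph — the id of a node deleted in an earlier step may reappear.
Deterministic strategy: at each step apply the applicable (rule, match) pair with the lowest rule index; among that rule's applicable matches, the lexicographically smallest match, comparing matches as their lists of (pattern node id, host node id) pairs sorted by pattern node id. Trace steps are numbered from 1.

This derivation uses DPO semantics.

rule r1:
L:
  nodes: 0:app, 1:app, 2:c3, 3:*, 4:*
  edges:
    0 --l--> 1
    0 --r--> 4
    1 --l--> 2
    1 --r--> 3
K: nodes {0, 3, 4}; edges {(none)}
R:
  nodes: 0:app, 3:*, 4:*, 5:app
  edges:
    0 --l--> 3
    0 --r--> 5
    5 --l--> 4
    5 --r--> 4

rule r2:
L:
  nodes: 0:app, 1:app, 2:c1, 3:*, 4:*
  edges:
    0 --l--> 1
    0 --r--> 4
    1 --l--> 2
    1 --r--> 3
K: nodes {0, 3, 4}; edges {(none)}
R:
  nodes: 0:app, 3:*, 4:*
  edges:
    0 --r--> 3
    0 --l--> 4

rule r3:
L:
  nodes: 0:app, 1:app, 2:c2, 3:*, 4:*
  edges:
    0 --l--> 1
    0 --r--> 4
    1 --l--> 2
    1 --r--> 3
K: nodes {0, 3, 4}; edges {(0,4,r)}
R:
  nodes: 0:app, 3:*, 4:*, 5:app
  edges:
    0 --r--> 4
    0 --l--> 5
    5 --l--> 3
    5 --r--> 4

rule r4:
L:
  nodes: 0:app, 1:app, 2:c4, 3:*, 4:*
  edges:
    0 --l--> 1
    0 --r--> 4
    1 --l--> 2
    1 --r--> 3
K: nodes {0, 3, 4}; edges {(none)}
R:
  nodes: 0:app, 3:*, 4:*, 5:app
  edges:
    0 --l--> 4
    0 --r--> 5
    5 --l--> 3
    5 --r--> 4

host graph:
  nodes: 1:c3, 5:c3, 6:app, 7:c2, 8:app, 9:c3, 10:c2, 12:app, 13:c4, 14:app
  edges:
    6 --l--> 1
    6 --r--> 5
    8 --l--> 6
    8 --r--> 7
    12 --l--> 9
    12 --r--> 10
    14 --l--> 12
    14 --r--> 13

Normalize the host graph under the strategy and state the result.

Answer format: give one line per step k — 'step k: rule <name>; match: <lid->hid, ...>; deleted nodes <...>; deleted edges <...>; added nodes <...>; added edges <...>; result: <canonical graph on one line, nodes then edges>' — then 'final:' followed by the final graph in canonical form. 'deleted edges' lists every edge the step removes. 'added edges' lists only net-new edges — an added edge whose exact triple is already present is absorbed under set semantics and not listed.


step 1: rule r1; match: 0->8, 1->6, 2->1, 3->5, 4->7; deleted nodes 1, 6; deleted edges (6,1,l); (6,5,r); (8,6,l); (8,7,r); added nodes 15; added edges (8,5,l); (8,15,r); (15,7,l); (15,7,r); result: nodes: 5:c3, 7:c2, 8:app, 9:c3, 10:c2, 12:app, 13:c4, 14:app, 15:app edges: (8,5,l); (8,15,r); (12,9,l); (12,10,r); (14,12,l); (14,13,r); (15,7,l); (15,7,r)
step 2: rule r1; match: 0->14, 1->12, 2->9, 3->10, 4->13; deleted nodes 9, 12; deleted edges (12,9,l); (12,10,r); (14,12,l); (14,13,r); added nodes 16; added edges (14,10,l); (14,16,r); (16,13,l); (16,13,r); result: nodes: 5:c3, 7:c2, 8:app, 10:c2, 13:c4, 14:app, 15:app, 16:app edges: (8,5,l); (8,15,r); (14,10,l); (14,16,r); (15,7,l); (15,7,r); (16,13,l); (16,13,r)
final:
nodes: 5:c3, 7:c2, 8:app, 10:c2, 13:c4, 14:app, 15:app, 16:app
edges: (8,5,l); (8,15,r); (14,10,l); (14,16,r); (15,7,l); (15,7,r); (16,13,l); (16,13,r)
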